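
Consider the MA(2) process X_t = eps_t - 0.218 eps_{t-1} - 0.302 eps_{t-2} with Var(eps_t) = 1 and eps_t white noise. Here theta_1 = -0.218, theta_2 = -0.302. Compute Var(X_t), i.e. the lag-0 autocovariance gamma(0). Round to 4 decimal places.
\gamma(0) = 1.1387

For an MA(q) process X_t = eps_t + sum_i theta_i eps_{t-i} with
Var(eps_t) = sigma^2, the variance is
  gamma(0) = sigma^2 * (1 + sum_i theta_i^2).
  sum_i theta_i^2 = (-0.218)^2 + (-0.302)^2 = 0.047524 + 0.091204 = 0.138728.
  gamma(0) = 1 * (1 + 0.138728) = 1 * 1.138728 = 1.138728, which rounds to 1.1387.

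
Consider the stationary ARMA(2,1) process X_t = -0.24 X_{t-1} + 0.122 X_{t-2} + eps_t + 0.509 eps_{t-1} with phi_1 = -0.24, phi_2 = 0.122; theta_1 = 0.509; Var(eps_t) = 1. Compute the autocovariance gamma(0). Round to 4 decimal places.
\gamma(0) = 1.0760

Multiply the model equation by X_{t-k} and take expectations. With theta_0 = psi_0 = 1 and psi_j the MA(infinity) weights, this gives
  gamma(k) - sum_i phi_i gamma(k-i) = c_k,
  c_k = sigma^2 * sum_{j=k..q} theta_j psi_{j-k}   (c_k = 0 for k > q),
using gamma(-m) = gamma(m).
psi-weights needed (psi_j = theta_j + sum_i phi_i psi_{j-i}):
  psi_1 = theta_1 + phi_1 = 0.509 + (-0.24) = 0.269
Right-hand sides:
  c_0 = sigma^2 (1 + theta_1 psi_1) = 1 * (1 + (0.509)(0.269)) = 1 * 1.136921 = 1.136921
  c_1 = sigma^2 theta_1 = 1 * (0.509) = 0.509
  c_2 = 0
Equations for k = 0, 1, 2 (AR order 2, c_2 = 0):
  (E0) gamma(0) = phi_1 gamma(1) + phi_2 gamma(2) + c_0
  (E1) gamma(1) = phi_1 gamma(0) + phi_2 gamma(1) + c_1
  (E2) gamma(2) = phi_1 gamma(1) + phi_2 gamma(0)
From (E1): gamma(1) = A gamma(0) + B with
  A = phi_1 / (1 - phi_2) = -0.24 / 0.878 = -0.273349,   B = c_1 / (1 - phi_2) = 0.509 / 0.878 = 0.579727.
Insert (E2) into (E0): gamma(0) (1 - phi_2^2) = phi_1 (1 + phi_2) gamma(1) + c_0.
  phi_1 (1 + phi_2) = (-0.24)(1.122) = -0.26928,   1 - phi_2^2 = 0.985116.
Replace gamma(1) by A gamma(0) + B and collect gamma(0):
  gamma(0) [0.985116 - (-0.26928)(-0.273349)] = (-0.26928)(0.579727) + 1.136921
  gamma(0) * 0.911509 = 0.980812
  gamma(0) = 0.980812 / 0.911509 = 1.076032.
Therefore gamma(0) = 1.0760 (to 4 decimal places).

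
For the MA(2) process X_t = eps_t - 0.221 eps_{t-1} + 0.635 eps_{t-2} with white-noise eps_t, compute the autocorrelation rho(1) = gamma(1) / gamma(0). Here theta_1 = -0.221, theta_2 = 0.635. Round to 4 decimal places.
\rho(1) = -0.2488

For an MA(q) process with theta_0 = 1, the autocovariance is
  gamma(k) = sigma^2 * sum_{i=0..q-k} theta_i * theta_{i+k},
and rho(k) = gamma(k) / gamma(0). Sigma^2 cancels.
  numerator   = (1)*(-0.221) + (-0.221)*(0.635) = -0.361335.
  denominator = (1)^2 + (-0.221)^2 + (0.635)^2 = 1.452066.
  rho(1) = -0.361335 / 1.452066 = -0.2488.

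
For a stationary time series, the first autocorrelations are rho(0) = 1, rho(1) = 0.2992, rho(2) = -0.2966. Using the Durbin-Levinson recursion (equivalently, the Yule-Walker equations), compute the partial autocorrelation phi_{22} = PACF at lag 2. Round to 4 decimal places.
\phi_{22} = -0.4241

The PACF at lag k is phi_{kk}, the last component of the solution
to the Yule-Walker system G_k phi = r_k where
  (G_k)_{ij} = rho(|i - j|), (r_k)_i = rho(i), i,j = 1..k.
Equivalently, Durbin-Levinson gives phi_{kk} iteratively:
  phi_{11} = rho(1)
  phi_{kk} = [rho(k) - sum_{j=1..k-1} phi_{k-1,j} rho(k-j)]
            / [1 - sum_{j=1..k-1} phi_{k-1,j} rho(j)],
  phi_{k,j} = phi_{k-1,j} - phi_{kk} phi_{k-1,k-j},  j = 1..k-1.
Step k = 1:
  phi_11 = rho(1) = 0.2992.
Step k = 2:
  phi_22 = [rho(2) - phi_11 rho(1)] / [1 - phi_11 rho(1)] = [-0.2966 - (0.2992)(0.2992)] / [1 - (0.2992)(0.2992)]
         = -0.38612064 / 0.91047936 = -0.4241.
Therefore phi_{22} = -0.4241.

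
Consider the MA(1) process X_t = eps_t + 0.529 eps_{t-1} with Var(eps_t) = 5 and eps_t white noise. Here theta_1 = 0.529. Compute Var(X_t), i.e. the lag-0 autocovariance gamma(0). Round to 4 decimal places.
\gamma(0) = 6.3992

For an MA(q) process X_t = eps_t + sum_i theta_i eps_{t-i} with
Var(eps_t) = sigma^2, the variance is
  gamma(0) = sigma^2 * (1 + sum_i theta_i^2).
  sum_i theta_i^2 = (0.529)^2 = 0.279841.
  gamma(0) = 5 * (1 + 0.279841) = 5 * 1.279841 = 6.399205, which rounds to 6.3992.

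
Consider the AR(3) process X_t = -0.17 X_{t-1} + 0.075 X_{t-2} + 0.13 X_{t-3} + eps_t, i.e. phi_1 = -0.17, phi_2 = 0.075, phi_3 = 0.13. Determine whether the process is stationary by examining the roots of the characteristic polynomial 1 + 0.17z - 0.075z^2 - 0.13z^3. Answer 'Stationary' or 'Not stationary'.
\text{Stationary}

The AR(p) characteristic polynomial is P(z) = 1 + 0.17z - 0.075z^2 - 0.13z^3.
Stationarity requires all roots to lie outside the unit circle, i.e. |z| > 1 for every root.
Degree 3: look for a simple real root z0 first, then factor out (1 - z/z0) and solve the remaining quadratic.
Testing z0 = 2: P(2) = 1 + (0.17)(2) + (-0.075)(2)^2 + (-0.13)(2)^3
  = 1 + (0.34) + (-0.3) + (-1.04) = 0.  So z_0 = 2 is a root, |z_0| = 2.
Divide out the factor (1 - 0.5 z) = (1 - z/z0) (since 1/z0 = 0.5):
  P(z) = (1 - 0.5 z)(1 + (0.67) z + (0.26) z^2)
  [check: z-coef 0.67 - (0.5) = 0.17; z^2-coef 0.26 - (0.5)(0.67) = -0.075; z^3-coef -(0.5)(0.26) = -0.13.]
Remaining roots from the quadratic factor 1 + (0.67) z + (0.26) z^2:
  Set 1 + (0.67) z + (0.26) z^2 = 0, i.e. a z^2 + b z + c = 0 with a = 0.26, b = 0.67, c = 1.
  Discriminant D = b^2 - 4ac = (0.67)^2 - 4*(0.26)*1 = 0.4489 - (1.04) = -0.5911.
  D < 0, so the roots are the complex-conjugate pair z = (-b +/- i sqrt(-D)) / (2a) = -1.2885 +/- 1.4785i.
  For a conjugate pair |z|^2 = z * conj(z) = (product of roots) = c/a = 1/(0.26) = 3.846154, so |z| = sqrt(3.846154) = 1.9612 for both roots.
Moduli of all roots: 2.0000, 1.9612, 1.9612.
All moduli strictly greater than 1? Yes.
Verdict: Stationary.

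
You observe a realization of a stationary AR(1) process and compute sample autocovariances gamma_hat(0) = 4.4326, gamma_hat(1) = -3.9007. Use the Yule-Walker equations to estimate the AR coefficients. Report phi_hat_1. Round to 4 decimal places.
\hat\phi_{1} = -0.8800

The Yule-Walker equations for an AR(p) process read, in matrix form,
  Gamma_p phi = r_p,   with   (Gamma_p)_{ij} = gamma(|i - j|),
                       (r_p)_i = gamma(i),   i,j = 1..p.
Substitute the sample gammas (Toeplitz matrix and right-hand side of size 1):
  Gamma_p = [[4.4326]]
  r_p     = [-3.9007]
With p = 1 this is the single equation gamma(0) phi_1 = gamma(1):
  phi_hat_1 = gamma(1) / gamma(0) = -3.9007 / 4.4326 = -0.8800.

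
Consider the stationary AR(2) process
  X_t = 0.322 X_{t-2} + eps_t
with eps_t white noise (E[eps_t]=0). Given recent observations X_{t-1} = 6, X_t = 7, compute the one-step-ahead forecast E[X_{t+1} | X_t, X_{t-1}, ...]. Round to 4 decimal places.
E[X_{t+1} \mid \mathcal F_t] = 1.9320

For an AR(p) model X_t = c + sum_i phi_i X_{t-i} + eps_t, the
one-step-ahead conditional mean is
  E[X_{t+1} | X_t, ...] = c + sum_i phi_i X_{t+1-i}.
Substitute known values:
  E[X_{t+1} | ...] = (-0) * (7) + (0.322) * (6)
                   = 1.9320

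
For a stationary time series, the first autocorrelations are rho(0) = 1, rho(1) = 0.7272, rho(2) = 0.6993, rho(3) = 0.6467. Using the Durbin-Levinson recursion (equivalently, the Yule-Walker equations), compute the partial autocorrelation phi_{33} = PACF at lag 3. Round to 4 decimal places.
\phi_{33} = 0.1442

The PACF at lag k is phi_{kk}, the last component of the solution
to the Yule-Walker system G_k phi = r_k where
  (G_k)_{ij} = rho(|i - j|), (r_k)_i = rho(i), i,j = 1..k.
Equivalently, Durbin-Levinson gives phi_{kk} iteratively:
  phi_{11} = rho(1)
  phi_{kk} = [rho(k) - sum_{j=1..k-1} phi_{k-1,j} rho(k-j)]
            / [1 - sum_{j=1..k-1} phi_{k-1,j} rho(j)],
  phi_{k,j} = phi_{k-1,j} - phi_{kk} phi_{k-1,k-j},  j = 1..k-1.
Step k = 1:
  phi_11 = rho(1) = 0.7272.
Step k = 2:
  phi_22 = [rho(2) - phi_11 rho(1)] / [1 - phi_11 rho(1)] = [0.6993 - (0.7272)(0.7272)] / [1 - (0.7272)(0.7272)]
         = 0.17048016 / 0.47118016 = 0.361815.
  Update: phi_21 = phi_11 - phi_22 phi_11 = 0.7272 - (0.361815)(0.7272) = 0.464088.
Step k = 3:
  phi_33 = [rho(3) - phi_21 rho(2) - phi_22 rho(1)] / [1 - phi_21 rho(1) - phi_22 rho(2)]
    numerator   = 0.6467 - (0.464088)(0.6993) - (0.361815)(0.7272) = 0.05905125
    denominator = 1 - (0.464088)(0.7272) - (0.361815)(0.6993) = 0.40949784
  phi_33 = 0.05905125 / 0.40949784 = 0.1442.
Therefore phi_{33} = 0.1442.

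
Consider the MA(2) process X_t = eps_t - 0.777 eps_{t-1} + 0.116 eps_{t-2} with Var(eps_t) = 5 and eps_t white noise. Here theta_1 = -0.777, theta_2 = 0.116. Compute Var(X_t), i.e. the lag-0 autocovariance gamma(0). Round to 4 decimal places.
\gamma(0) = 8.0859

For an MA(q) process X_t = eps_t + sum_i theta_i eps_{t-i} with
Var(eps_t) = sigma^2, the variance is
  gamma(0) = sigma^2 * (1 + sum_i theta_i^2).
  sum_i theta_i^2 = (-0.777)^2 + (0.116)^2 = 0.603729 + 0.013456 = 0.617185.
  gamma(0) = 5 * (1 + 0.617185) = 5 * 1.617185 = 8.085925, which rounds to 8.0859.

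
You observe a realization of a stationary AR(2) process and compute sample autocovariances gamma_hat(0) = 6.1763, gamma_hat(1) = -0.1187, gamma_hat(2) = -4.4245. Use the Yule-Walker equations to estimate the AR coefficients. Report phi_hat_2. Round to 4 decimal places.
\hat\phi_{2} = -0.7170

The Yule-Walker equations for an AR(p) process read, in matrix form,
  Gamma_p phi = r_p,   with   (Gamma_p)_{ij} = gamma(|i - j|),
                       (r_p)_i = gamma(i),   i,j = 1..p.
Substitute the sample gammas (Toeplitz matrix and right-hand side of size 2):
  Gamma_p = [[6.1763, -0.1187], [-0.1187, 6.1763]]
  r_p     = [-0.1187, -4.4245]
Written out:
  6.1763 phi_1 - 0.1187 phi_2 = -0.1187
  -0.1187 phi_1 + 6.1763 phi_2 = -4.4245
Solve by Cramer's rule:
  det = gamma(0)^2 - gamma(1)^2 = (6.1763)^2 - (-0.1187)^2 = 38.14668169 - 0.01408969 = 38.132592
  phi_hat_1 = [gamma(1) gamma(0) - gamma(1) gamma(2)] / det = [(-0.1187)(6.1763) - (-0.1187)(-4.4245)] / 38.132592 = -1.25831496 / 38.132592 = -0.033
  phi_hat_2 = [gamma(0) gamma(2) - gamma(1)^2] / det = [(6.1763)(-4.4245) - (-0.1187)^2] / 38.132592 = -27.34112904 / 38.132592 = -0.717
So phi_hat = [-0.0330, -0.7170].
Therefore phi_hat_2 = -0.7170.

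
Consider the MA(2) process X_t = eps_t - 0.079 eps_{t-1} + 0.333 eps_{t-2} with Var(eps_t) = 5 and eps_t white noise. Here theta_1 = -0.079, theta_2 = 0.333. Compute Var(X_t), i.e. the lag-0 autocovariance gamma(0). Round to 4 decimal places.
\gamma(0) = 5.5857

For an MA(q) process X_t = eps_t + sum_i theta_i eps_{t-i} with
Var(eps_t) = sigma^2, the variance is
  gamma(0) = sigma^2 * (1 + sum_i theta_i^2).
  sum_i theta_i^2 = (-0.079)^2 + (0.333)^2 = 0.006241 + 0.110889 = 0.11713.
  gamma(0) = 5 * (1 + 0.11713) = 5 * 1.11713 = 5.58565, which rounds to 5.5857.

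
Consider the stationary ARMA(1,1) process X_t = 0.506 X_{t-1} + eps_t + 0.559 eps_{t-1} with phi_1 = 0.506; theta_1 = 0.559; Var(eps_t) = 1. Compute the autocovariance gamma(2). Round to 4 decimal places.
\gamma(2) = 0.9292

Multiply the model equation by X_{t-k} and take expectations. With theta_0 = psi_0 = 1 and psi_j the MA(infinity) weights, this gives
  gamma(k) - sum_i phi_i gamma(k-i) = c_k,
  c_k = sigma^2 * sum_{j=k..q} theta_j psi_{j-k}   (c_k = 0 for k > q),
using gamma(-m) = gamma(m).
psi-weights needed (psi_j = theta_j + sum_i phi_i psi_{j-i}):
  psi_1 = theta_1 + phi_1 = 0.559 + (0.506) = 1.065
Right-hand sides:
  c_0 = sigma^2 (1 + theta_1 psi_1) = 1 * (1 + (0.559)(1.065)) = 1 * 1.595335 = 1.595335
  c_1 = sigma^2 theta_1 = 1 * (0.559) = 0.559
  c_2 = 0
Equations for k = 0 and k = 1 (AR order 1):
  gamma(0) = phi_1 gamma(1) + c_0
  gamma(1) = phi_1 gamma(0) + c_1
Substituting the second into the first: gamma(0) (1 - phi_1^2) = c_0 + phi_1 c_1, so
  gamma(0) = (c_0 + phi_1 c_1) / (1 - phi_1^2) = (1.595335 + (0.506)(0.559)) / (1 - (0.506)^2) = 1.878189 / 0.743964 = 2.52457.
  gamma(1) = phi_1 gamma(0) + c_1 = (0.506)(2.52457) + (0.559) = 1.836432.
For k = 2 (> q): gamma(2) = phi_1 gamma(1) = (0.506)(1.836432) = 0.929235.
Therefore gamma(2) = 0.9292 (to 4 decimal places).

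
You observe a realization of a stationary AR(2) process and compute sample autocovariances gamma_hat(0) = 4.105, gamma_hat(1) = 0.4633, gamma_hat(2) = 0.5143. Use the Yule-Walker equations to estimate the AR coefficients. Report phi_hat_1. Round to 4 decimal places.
\hat\phi_{1} = 0.1000

The Yule-Walker equations for an AR(p) process read, in matrix form,
  Gamma_p phi = r_p,   with   (Gamma_p)_{ij} = gamma(|i - j|),
                       (r_p)_i = gamma(i),   i,j = 1..p.
Substitute the sample gammas (Toeplitz matrix and right-hand side of size 2):
  Gamma_p = [[4.105, 0.4633], [0.4633, 4.105]]
  r_p     = [0.4633, 0.5143]
Written out:
  4.105 phi_1 + 0.4633 phi_2 = 0.4633
  0.4633 phi_1 + 4.105 phi_2 = 0.5143
Solve by Cramer's rule:
  det = gamma(0)^2 - gamma(1)^2 = (4.105)^2 - (0.4633)^2 = 16.851025 - 0.21464689 = 16.63637811
  phi_hat_1 = [gamma(1) gamma(0) - gamma(1) gamma(2)] / det = [(0.4633)(4.105) - (0.4633)(0.5143)] / 16.63637811 = 1.66357131 / 16.63637811 = 0.1
  phi_hat_2 = [gamma(0) gamma(2) - gamma(1)^2] / det = [(4.105)(0.5143) - (0.4633)^2] / 16.63637811 = 1.89655461 / 16.63637811 = 0.114
So phi_hat = [0.1000, 0.1140].
Therefore phi_hat_1 = 0.1000.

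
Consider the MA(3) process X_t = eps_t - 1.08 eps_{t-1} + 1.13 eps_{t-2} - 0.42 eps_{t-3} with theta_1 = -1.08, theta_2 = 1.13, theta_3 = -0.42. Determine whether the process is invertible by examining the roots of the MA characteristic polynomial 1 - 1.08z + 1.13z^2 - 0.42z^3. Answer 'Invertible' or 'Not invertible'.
\text{Invertible}

The MA(q) characteristic polynomial is P(z) = 1 - 1.08z + 1.13z^2 - 0.42z^3.
Invertibility requires all roots to lie outside the unit circle, i.e. |z| > 1 for every root.
Degree 3: look for a simple real root z0 first, then factor out (1 - z/z0) and solve the remaining quadratic.
Testing z0 = 2: P(2) = 1 + (-1.08)(2) + (1.13)(2)^2 + (-0.42)(2)^3
  = 1 + (-2.16) + (4.52) + (-3.36) = 0.  So z_0 = 2 is a root, |z_0| = 2.
Divide out the factor (1 - 0.5 z) = (1 - z/z0) (since 1/z0 = 0.5):
  P(z) = (1 - 0.5 z)(1 + (-0.58) z + (0.84) z^2)
  [check: z-coef -0.58 - (0.5) = -1.08; z^2-coef 0.84 - (0.5)(-0.58) = 1.13; z^3-coef -(0.5)(0.84) = -0.42.]
Remaining roots from the quadratic factor 1 + (-0.58) z + (0.84) z^2:
  Set 1 + (-0.58) z + (0.84) z^2 = 0, i.e. a z^2 + b z + c = 0 with a = 0.84, b = -0.58, c = 1.
  Discriminant D = b^2 - 4ac = (-0.58)^2 - 4*(0.84)*1 = 0.3364 - (3.36) = -3.0236.
  D < 0, so the roots are the complex-conjugate pair z = (-b +/- i sqrt(-D)) / (2a) = 0.3452 +/- 1.035i.
  For a conjugate pair |z|^2 = z * conj(z) = (product of roots) = c/a = 1/(0.84) = 1.190476, so |z| = sqrt(1.190476) = 1.0911 for both roots.
Moduli of all roots: 2.0000, 1.0911, 1.0911.
All moduli strictly greater than 1? Yes.
Verdict: Invertible.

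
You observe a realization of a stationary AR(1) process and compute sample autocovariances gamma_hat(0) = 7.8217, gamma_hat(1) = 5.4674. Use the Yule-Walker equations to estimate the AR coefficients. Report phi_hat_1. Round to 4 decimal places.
\hat\phi_{1} = 0.6990

The Yule-Walker equations for an AR(p) process read, in matrix form,
  Gamma_p phi = r_p,   with   (Gamma_p)_{ij} = gamma(|i - j|),
                       (r_p)_i = gamma(i),   i,j = 1..p.
Substitute the sample gammas (Toeplitz matrix and right-hand side of size 1):
  Gamma_p = [[7.8217]]
  r_p     = [5.4674]
With p = 1 this is the single equation gamma(0) phi_1 = gamma(1):
  phi_hat_1 = gamma(1) / gamma(0) = 5.4674 / 7.8217 = 0.6990.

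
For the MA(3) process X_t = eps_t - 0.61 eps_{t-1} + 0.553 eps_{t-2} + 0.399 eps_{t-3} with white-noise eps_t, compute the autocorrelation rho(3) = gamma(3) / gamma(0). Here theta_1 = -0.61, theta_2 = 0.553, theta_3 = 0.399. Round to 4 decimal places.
\rho(3) = 0.2172

For an MA(q) process with theta_0 = 1, the autocovariance is
  gamma(k) = sigma^2 * sum_{i=0..q-k} theta_i * theta_{i+k},
and rho(k) = gamma(k) / gamma(0). Sigma^2 cancels.
  numerator   = (1)*(0.399) = 0.399.
  denominator = (1)^2 + (-0.61)^2 + (0.553)^2 + (0.399)^2 = 1.83711.
  rho(3) = 0.399 / 1.83711 = 0.2172.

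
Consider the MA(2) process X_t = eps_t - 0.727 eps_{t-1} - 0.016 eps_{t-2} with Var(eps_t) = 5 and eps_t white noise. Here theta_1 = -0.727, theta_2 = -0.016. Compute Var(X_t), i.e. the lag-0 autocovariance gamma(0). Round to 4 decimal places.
\gamma(0) = 7.6439

For an MA(q) process X_t = eps_t + sum_i theta_i eps_{t-i} with
Var(eps_t) = sigma^2, the variance is
  gamma(0) = sigma^2 * (1 + sum_i theta_i^2).
  sum_i theta_i^2 = (-0.727)^2 + (-0.016)^2 = 0.528529 + 0.000256 = 0.528785.
  gamma(0) = 5 * (1 + 0.528785) = 5 * 1.528785 = 7.643925, which rounds to 7.6439.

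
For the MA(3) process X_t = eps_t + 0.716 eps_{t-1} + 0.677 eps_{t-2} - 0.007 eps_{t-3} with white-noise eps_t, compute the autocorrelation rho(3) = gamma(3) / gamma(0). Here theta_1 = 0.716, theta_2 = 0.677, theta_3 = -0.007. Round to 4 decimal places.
\rho(3) = -0.0036

For an MA(q) process with theta_0 = 1, the autocovariance is
  gamma(k) = sigma^2 * sum_{i=0..q-k} theta_i * theta_{i+k},
and rho(k) = gamma(k) / gamma(0). Sigma^2 cancels.
  numerator   = (1)*(-0.007) = -0.007.
  denominator = (1)^2 + (0.716)^2 + (0.677)^2 + (-0.007)^2 = 1.971034.
  rho(3) = -0.007 / 1.971034 = -0.0036.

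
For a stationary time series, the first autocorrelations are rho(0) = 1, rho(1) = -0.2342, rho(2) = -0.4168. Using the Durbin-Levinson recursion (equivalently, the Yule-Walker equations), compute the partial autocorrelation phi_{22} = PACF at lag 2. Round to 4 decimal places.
\phi_{22} = -0.4990

The PACF at lag k is phi_{kk}, the last component of the solution
to the Yule-Walker system G_k phi = r_k where
  (G_k)_{ij} = rho(|i - j|), (r_k)_i = rho(i), i,j = 1..k.
Equivalently, Durbin-Levinson gives phi_{kk} iteratively:
  phi_{11} = rho(1)
  phi_{kk} = [rho(k) - sum_{j=1..k-1} phi_{k-1,j} rho(k-j)]
            / [1 - sum_{j=1..k-1} phi_{k-1,j} rho(j)],
  phi_{k,j} = phi_{k-1,j} - phi_{kk} phi_{k-1,k-j},  j = 1..k-1.
Step k = 1:
  phi_11 = rho(1) = -0.2342.
Step k = 2:
  phi_22 = [rho(2) - phi_11 rho(1)] / [1 - phi_11 rho(1)] = [-0.4168 - (-0.2342)(-0.2342)] / [1 - (-0.2342)(-0.2342)]
         = -0.47164964 / 0.94515036 = -0.499.
Therefore phi_{22} = -0.4990.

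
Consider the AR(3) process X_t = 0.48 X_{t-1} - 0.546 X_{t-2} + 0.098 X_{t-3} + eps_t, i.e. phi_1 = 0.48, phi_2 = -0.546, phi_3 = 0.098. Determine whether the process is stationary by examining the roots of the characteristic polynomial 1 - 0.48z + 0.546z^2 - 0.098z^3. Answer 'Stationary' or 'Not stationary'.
\text{Stationary}

The AR(p) characteristic polynomial is P(z) = 1 - 0.48z + 0.546z^2 - 0.098z^3.
Stationarity requires all roots to lie outside the unit circle, i.e. |z| > 1 for every root.
Degree 3: look for a simple real root z0 first, then factor out (1 - z/z0) and solve the remaining quadratic.
Testing z0 = 5: P(5) = 1 + (-0.48)(5) + (0.546)(5)^2 + (-0.098)(5)^3
  = 1 + (-2.4) + (13.65) + (-12.25) = 0.  So z_0 = 5 is a root, |z_0| = 5.
Divide out the factor (1 - 0.2 z) = (1 - z/z0) (since 1/z0 = 0.2):
  P(z) = (1 - 0.2 z)(1 + (-0.28) z + (0.49) z^2)
  [check: z-coef -0.28 - (0.2) = -0.48; z^2-coef 0.49 - (0.2)(-0.28) = 0.546; z^3-coef -(0.2)(0.49) = -0.098.]
Remaining roots from the quadratic factor 1 + (-0.28) z + (0.49) z^2:
  Set 1 + (-0.28) z + (0.49) z^2 = 0, i.e. a z^2 + b z + c = 0 with a = 0.49, b = -0.28, c = 1.
  Discriminant D = b^2 - 4ac = (-0.28)^2 - 4*(0.49)*1 = 0.0784 - (1.96) = -1.8816.
  D < 0, so the roots are the complex-conjugate pair z = (-b +/- i sqrt(-D)) / (2a) = 0.2857 +/- 1.3997i.
  For a conjugate pair |z|^2 = z * conj(z) = (product of roots) = c/a = 1/(0.49) = 2.040816, so |z| = sqrt(2.040816) = 1.4286 for both roots.
Moduli of all roots: 5.0000, 1.4286, 1.4286.
All moduli strictly greater than 1? Yes.
Verdict: Stationary.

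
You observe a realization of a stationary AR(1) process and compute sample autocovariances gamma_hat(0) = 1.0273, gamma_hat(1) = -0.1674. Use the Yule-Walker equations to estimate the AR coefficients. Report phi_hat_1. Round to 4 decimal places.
\hat\phi_{1} = -0.1630

The Yule-Walker equations for an AR(p) process read, in matrix form,
  Gamma_p phi = r_p,   with   (Gamma_p)_{ij} = gamma(|i - j|),
                       (r_p)_i = gamma(i),   i,j = 1..p.
Substitute the sample gammas (Toeplitz matrix and right-hand side of size 1):
  Gamma_p = [[1.0273]]
  r_p     = [-0.1674]
With p = 1 this is the single equation gamma(0) phi_1 = gamma(1):
  phi_hat_1 = gamma(1) / gamma(0) = -0.1674 / 1.0273 = -0.1630.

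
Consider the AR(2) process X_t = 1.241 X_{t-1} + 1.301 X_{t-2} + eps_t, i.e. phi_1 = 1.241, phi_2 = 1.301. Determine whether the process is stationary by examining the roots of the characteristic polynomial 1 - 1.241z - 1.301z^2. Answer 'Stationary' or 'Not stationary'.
\text{Not stationary}

The AR(p) characteristic polynomial is P(z) = 1 - 1.241z - 1.301z^2.
Stationarity requires all roots to lie outside the unit circle, i.e. |z| > 1 for every root.
Set 1 + (-1.241) z + (-1.301) z^2 = 0, i.e. a z^2 + b z + c = 0 with a = -1.301, b = -1.241, c = 1.
Discriminant D = b^2 - 4ac = (-1.241)^2 - 4*(-1.301)*1 = 1.540081 - (-5.204) = 6.744081.
D >= 0, so the roots are real: z = (-b +/- sqrt(D)) / (2a) = (1.241 +/- 2.596937) / (-2.602).
  z_1 = (1.241 + 2.596937) / (-2.602) = -1.475,   |z_1| = 1.475.
  z_2 = (1.241 - 2.596937) / (-2.602) = 0.5211,   |z_2| = 0.5211.
Moduli of all roots: 1.4750, 0.5211.
All moduli strictly greater than 1? No.
Verdict: Not stationary.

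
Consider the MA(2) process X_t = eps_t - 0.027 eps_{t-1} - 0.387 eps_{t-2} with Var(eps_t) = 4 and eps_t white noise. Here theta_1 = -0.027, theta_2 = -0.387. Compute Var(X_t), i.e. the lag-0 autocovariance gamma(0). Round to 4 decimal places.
\gamma(0) = 4.6020

For an MA(q) process X_t = eps_t + sum_i theta_i eps_{t-i} with
Var(eps_t) = sigma^2, the variance is
  gamma(0) = sigma^2 * (1 + sum_i theta_i^2).
  sum_i theta_i^2 = (-0.027)^2 + (-0.387)^2 = 0.000729 + 0.149769 = 0.150498.
  gamma(0) = 4 * (1 + 0.150498) = 4 * 1.150498 = 4.601992, which rounds to 4.6020.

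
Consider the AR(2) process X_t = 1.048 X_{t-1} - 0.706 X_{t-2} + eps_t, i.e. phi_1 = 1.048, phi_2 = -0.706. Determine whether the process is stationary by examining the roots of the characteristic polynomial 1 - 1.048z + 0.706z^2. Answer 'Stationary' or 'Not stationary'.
\text{Stationary}

The AR(p) characteristic polynomial is P(z) = 1 - 1.048z + 0.706z^2.
Stationarity requires all roots to lie outside the unit circle, i.e. |z| > 1 for every root.
Set 1 + (-1.048) z + (0.706) z^2 = 0, i.e. a z^2 + b z + c = 0 with a = 0.706, b = -1.048, c = 1.
Discriminant D = b^2 - 4ac = (-1.048)^2 - 4*(0.706)*1 = 1.098304 - (2.824) = -1.725696.
D < 0, so the roots are the complex-conjugate pair z = (-b +/- i sqrt(-D)) / (2a) = 0.7422 +/- 0.9304i.
For a conjugate pair |z|^2 = z * conj(z) = (product of roots) = c/a = 1/(0.706) = 1.416431, so |z| = sqrt(1.416431) = 1.1901 for both roots.
Moduli of all roots: 1.1901, 1.1901.
All moduli strictly greater than 1? Yes.
Verdict: Stationary.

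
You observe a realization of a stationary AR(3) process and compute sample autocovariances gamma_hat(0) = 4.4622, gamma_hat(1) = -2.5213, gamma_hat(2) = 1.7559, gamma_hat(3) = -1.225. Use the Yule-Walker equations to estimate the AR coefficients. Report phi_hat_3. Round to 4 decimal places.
\hat\phi_{3} = -0.0220

The Yule-Walker equations for an AR(p) process read, in matrix form,
  Gamma_p phi = r_p,   with   (Gamma_p)_{ij} = gamma(|i - j|),
                       (r_p)_i = gamma(i),   i,j = 1..p.
Substitute the sample gammas (Toeplitz matrix and right-hand side of size 3):
  Gamma_p = [[4.4622, -2.5213, 1.7559], [-2.5213, 4.4622, -2.5213], [1.7559, -2.5213, 4.4622]]
  r_p     = [-2.5213, 1.7559, -1.225]
Written out (R1..R3):
  (R1) 4.4622 phi_1 - 2.5213 phi_2 + 1.7559 phi_3 = -2.5213
  (R2) -2.5213 phi_1 + 4.4622 phi_2 - 2.5213 phi_3 = 1.7559
  (R3) 1.7559 phi_1 - 2.5213 phi_2 + 4.4622 phi_3 = -1.225
Gaussian elimination:
  R2 <- R2 - (-2.5213/4.4622) R1 = R2 - (-0.565035) R1:  3.037577 phi_2 - 1.529155 phi_3 = 0.331277
  R3 <- R3 - (1.7559/4.4622) R1 = R3 - (0.393505) R1:  -1.529155 phi_2 + 3.771244 phi_3 = -0.232855
  R3 <- R3 - (-1.529155/3.037577) R2 = R3 - (-0.503413) R2:  3.001448 phi_3 = -0.066086
Back-substitution:
  phi_hat_3 = -0.066086 / 3.001448 = -0.022018
  phi_hat_2 = (0.331277 - (-1.529155)(-0.022018)) / 3.037577 = 0.097975
  phi_hat_1 = (-2.5213 - (-2.5213)(0.097975) - (1.7559)(-0.022018)) / 4.4622 = -0.501011
So phi_hat = [-0.5010, 0.0980, -0.0220].
Therefore phi_hat_3 = -0.0220.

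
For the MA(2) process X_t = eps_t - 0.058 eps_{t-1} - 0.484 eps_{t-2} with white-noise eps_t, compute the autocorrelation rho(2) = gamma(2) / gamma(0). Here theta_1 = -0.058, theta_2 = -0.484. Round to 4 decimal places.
\rho(2) = -0.3911

For an MA(q) process with theta_0 = 1, the autocovariance is
  gamma(k) = sigma^2 * sum_{i=0..q-k} theta_i * theta_{i+k},
and rho(k) = gamma(k) / gamma(0). Sigma^2 cancels.
  numerator   = (1)*(-0.484) = -0.484.
  denominator = (1)^2 + (-0.058)^2 + (-0.484)^2 = 1.23762.
  rho(2) = -0.484 / 1.23762 = -0.3911.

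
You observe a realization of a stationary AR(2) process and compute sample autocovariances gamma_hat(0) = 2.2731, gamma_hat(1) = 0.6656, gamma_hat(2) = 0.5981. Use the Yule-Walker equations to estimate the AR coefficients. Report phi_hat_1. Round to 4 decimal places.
\hat\phi_{1} = 0.2360

The Yule-Walker equations for an AR(p) process read, in matrix form,
  Gamma_p phi = r_p,   with   (Gamma_p)_{ij} = gamma(|i - j|),
                       (r_p)_i = gamma(i),   i,j = 1..p.
Substitute the sample gammas (Toeplitz matrix and right-hand side of size 2):
  Gamma_p = [[2.2731, 0.6656], [0.6656, 2.2731]]
  r_p     = [0.6656, 0.5981]
Written out:
  2.2731 phi_1 + 0.6656 phi_2 = 0.6656
  0.6656 phi_1 + 2.2731 phi_2 = 0.5981
Solve by Cramer's rule:
  det = gamma(0)^2 - gamma(1)^2 = (2.2731)^2 - (0.6656)^2 = 5.16698361 - 0.44302336 = 4.72396025
  phi_hat_1 = [gamma(1) gamma(0) - gamma(1) gamma(2)] / det = [(0.6656)(2.2731) - (0.6656)(0.5981)] / 4.72396025 = 1.11488 / 4.72396025 = 0.236
  phi_hat_2 = [gamma(0) gamma(2) - gamma(1)^2] / det = [(2.2731)(0.5981) - (0.6656)^2] / 4.72396025 = 0.91651775 / 4.72396025 = 0.194
So phi_hat = [0.2360, 0.1940].
Therefore phi_hat_1 = 0.2360.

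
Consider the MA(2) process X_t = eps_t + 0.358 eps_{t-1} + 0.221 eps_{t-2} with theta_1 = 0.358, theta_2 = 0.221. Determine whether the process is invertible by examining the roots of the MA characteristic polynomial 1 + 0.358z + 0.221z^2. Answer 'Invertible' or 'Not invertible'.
\text{Invertible}

The MA(q) characteristic polynomial is P(z) = 1 + 0.358z + 0.221z^2.
Invertibility requires all roots to lie outside the unit circle, i.e. |z| > 1 for every root.
Set 1 + (0.358) z + (0.221) z^2 = 0, i.e. a z^2 + b z + c = 0 with a = 0.221, b = 0.358, c = 1.
Discriminant D = b^2 - 4ac = (0.358)^2 - 4*(0.221)*1 = 0.128164 - (0.884) = -0.755836.
D < 0, so the roots are the complex-conjugate pair z = (-b +/- i sqrt(-D)) / (2a) = -0.81 +/- 1.9669i.
For a conjugate pair |z|^2 = z * conj(z) = (product of roots) = c/a = 1/(0.221) = 4.524887, so |z| = sqrt(4.524887) = 2.1272 for both roots.
Moduli of all roots: 2.1272, 2.1272.
All moduli strictly greater than 1? Yes.
Verdict: Invertible.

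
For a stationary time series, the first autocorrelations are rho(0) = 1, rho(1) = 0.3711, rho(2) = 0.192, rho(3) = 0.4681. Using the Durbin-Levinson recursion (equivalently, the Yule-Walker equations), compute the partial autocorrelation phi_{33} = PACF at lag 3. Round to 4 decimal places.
\phi_{33} = 0.4401

The PACF at lag k is phi_{kk}, the last component of the solution
to the Yule-Walker system G_k phi = r_k where
  (G_k)_{ij} = rho(|i - j|), (r_k)_i = rho(i), i,j = 1..k.
Equivalently, Durbin-Levinson gives phi_{kk} iteratively:
  phi_{11} = rho(1)
  phi_{kk} = [rho(k) - sum_{j=1..k-1} phi_{k-1,j} rho(k-j)]
            / [1 - sum_{j=1..k-1} phi_{k-1,j} rho(j)],
  phi_{k,j} = phi_{k-1,j} - phi_{kk} phi_{k-1,k-j},  j = 1..k-1.
Step k = 1:
  phi_11 = rho(1) = 0.3711.
Step k = 2:
  phi_22 = [rho(2) - phi_11 rho(1)] / [1 - phi_11 rho(1)] = [0.192 - (0.3711)(0.3711)] / [1 - (0.3711)(0.3711)]
         = 0.05428479 / 0.86228479 = 0.062955.
  Update: phi_21 = phi_11 - phi_22 phi_11 = 0.3711 - (0.062955)(0.3711) = 0.347738.
Step k = 3:
  phi_33 = [rho(3) - phi_21 rho(2) - phi_22 rho(1)] / [1 - phi_21 rho(1) - phi_22 rho(2)]
    numerator   = 0.4681 - (0.347738)(0.192) - (0.062955)(0.3711) = 0.37797194
    denominator = 1 - (0.347738)(0.3711) - (0.062955)(0.192) = 0.85886731
  phi_33 = 0.37797194 / 0.85886731 = 0.4401.
Therefore phi_{33} = 0.4401.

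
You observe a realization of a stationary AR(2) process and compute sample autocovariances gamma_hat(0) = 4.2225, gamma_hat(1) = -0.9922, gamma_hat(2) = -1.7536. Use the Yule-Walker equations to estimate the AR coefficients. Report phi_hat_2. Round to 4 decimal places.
\hat\phi_{2} = -0.4980

The Yule-Walker equations for an AR(p) process read, in matrix form,
  Gamma_p phi = r_p,   with   (Gamma_p)_{ij} = gamma(|i - j|),
                       (r_p)_i = gamma(i),   i,j = 1..p.
Substitute the sample gammas (Toeplitz matrix and right-hand side of size 2):
  Gamma_p = [[4.2225, -0.9922], [-0.9922, 4.2225]]
  r_p     = [-0.9922, -1.7536]
Written out:
  4.2225 phi_1 - 0.9922 phi_2 = -0.9922
  -0.9922 phi_1 + 4.2225 phi_2 = -1.7536
Solve by Cramer's rule:
  det = gamma(0)^2 - gamma(1)^2 = (4.2225)^2 - (-0.9922)^2 = 17.82950625 - 0.98446084 = 16.84504541
  phi_hat_1 = [gamma(1) gamma(0) - gamma(1) gamma(2)] / det = [(-0.9922)(4.2225) - (-0.9922)(-1.7536)] / 16.84504541 = -5.92948642 / 16.84504541 = -0.352
  phi_hat_2 = [gamma(0) gamma(2) - gamma(1)^2] / det = [(4.2225)(-1.7536) - (-0.9922)^2] / 16.84504541 = -8.38903684 / 16.84504541 = -0.498
So phi_hat = [-0.3520, -0.4980].
Therefore phi_hat_2 = -0.4980.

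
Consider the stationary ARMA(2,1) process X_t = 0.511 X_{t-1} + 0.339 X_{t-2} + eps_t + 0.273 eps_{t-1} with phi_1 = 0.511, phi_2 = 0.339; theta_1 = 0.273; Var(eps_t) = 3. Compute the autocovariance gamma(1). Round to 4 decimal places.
\gamma(1) = 10.9857

Multiply the model equation by X_{t-k} and take expectations. With theta_0 = psi_0 = 1 and psi_j the MA(infinity) weights, this gives
  gamma(k) - sum_i phi_i gamma(k-i) = c_k,
  c_k = sigma^2 * sum_{j=k..q} theta_j psi_{j-k}   (c_k = 0 for k > q),
using gamma(-m) = gamma(m).
psi-weights needed (psi_j = theta_j + sum_i phi_i psi_{j-i}):
  psi_1 = theta_1 + phi_1 = 0.273 + (0.511) = 0.784
Right-hand sides:
  c_0 = sigma^2 (1 + theta_1 psi_1) = 3 * (1 + (0.273)(0.784)) = 3 * 1.214032 = 3.642096
  c_1 = sigma^2 theta_1 = 3 * (0.273) = 0.819
  c_2 = 0
Equations for k = 0, 1, 2 (AR order 2, c_2 = 0):
  (E0) gamma(0) = phi_1 gamma(1) + phi_2 gamma(2) + c_0
  (E1) gamma(1) = phi_1 gamma(0) + phi_2 gamma(1) + c_1
  (E2) gamma(2) = phi_1 gamma(1) + phi_2 gamma(0)
From (E1): gamma(1) = A gamma(0) + B with
  A = phi_1 / (1 - phi_2) = 0.511 / 0.661 = 0.773071,   B = c_1 / (1 - phi_2) = 0.819 / 0.661 = 1.239032.
Insert (E2) into (E0): gamma(0) (1 - phi_2^2) = phi_1 (1 + phi_2) gamma(1) + c_0.
  phi_1 (1 + phi_2) = (0.511)(1.339) = 0.684229,   1 - phi_2^2 = 0.885079.
Replace gamma(1) by A gamma(0) + B and collect gamma(0):
  gamma(0) [0.885079 - (0.684229)(0.773071)] = (0.684229)(1.239032) + 3.642096
  gamma(0) * 0.356121 = 4.489877
  gamma(0) = 4.489877 / 0.356121 = 12.607718.
  gamma(1) = A gamma(0) + B = (0.773071)(12.607718) + (1.239032) = 10.985695.
Therefore gamma(1) = 10.9857 (to 4 decimal places).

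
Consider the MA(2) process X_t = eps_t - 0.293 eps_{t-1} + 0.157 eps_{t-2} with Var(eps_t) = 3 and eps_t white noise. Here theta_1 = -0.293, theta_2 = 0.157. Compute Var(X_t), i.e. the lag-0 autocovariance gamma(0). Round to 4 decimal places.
\gamma(0) = 3.3315

For an MA(q) process X_t = eps_t + sum_i theta_i eps_{t-i} with
Var(eps_t) = sigma^2, the variance is
  gamma(0) = sigma^2 * (1 + sum_i theta_i^2).
  sum_i theta_i^2 = (-0.293)^2 + (0.157)^2 = 0.085849 + 0.024649 = 0.110498.
  gamma(0) = 3 * (1 + 0.110498) = 3 * 1.110498 = 3.331494, which rounds to 3.3315.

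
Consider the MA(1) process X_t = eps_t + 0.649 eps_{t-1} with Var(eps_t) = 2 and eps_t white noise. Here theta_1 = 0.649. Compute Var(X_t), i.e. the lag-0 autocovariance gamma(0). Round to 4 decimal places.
\gamma(0) = 2.8424

For an MA(q) process X_t = eps_t + sum_i theta_i eps_{t-i} with
Var(eps_t) = sigma^2, the variance is
  gamma(0) = sigma^2 * (1 + sum_i theta_i^2).
  sum_i theta_i^2 = (0.649)^2 = 0.421201.
  gamma(0) = 2 * (1 + 0.421201) = 2 * 1.421201 = 2.842402, which rounds to 2.8424.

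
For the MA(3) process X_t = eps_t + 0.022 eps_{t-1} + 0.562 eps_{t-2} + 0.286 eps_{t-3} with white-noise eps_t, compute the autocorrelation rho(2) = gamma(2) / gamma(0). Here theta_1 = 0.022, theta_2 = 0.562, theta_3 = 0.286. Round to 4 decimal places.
\rho(2) = 0.4065

For an MA(q) process with theta_0 = 1, the autocovariance is
  gamma(k) = sigma^2 * sum_{i=0..q-k} theta_i * theta_{i+k},
and rho(k) = gamma(k) / gamma(0). Sigma^2 cancels.
  numerator   = (1)*(0.562) + (0.022)*(0.286) = 0.568292.
  denominator = (1)^2 + (0.022)^2 + (0.562)^2 + (0.286)^2 = 1.398124.
  rho(2) = 0.568292 / 1.398124 = 0.4065.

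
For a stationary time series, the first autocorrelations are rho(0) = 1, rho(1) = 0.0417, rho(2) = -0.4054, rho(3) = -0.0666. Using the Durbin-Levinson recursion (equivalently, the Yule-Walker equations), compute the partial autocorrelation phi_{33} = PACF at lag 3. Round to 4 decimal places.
\phi_{33} = -0.0310

The PACF at lag k is phi_{kk}, the last component of the solution
to the Yule-Walker system G_k phi = r_k where
  (G_k)_{ij} = rho(|i - j|), (r_k)_i = rho(i), i,j = 1..k.
Equivalently, Durbin-Levinson gives phi_{kk} iteratively:
  phi_{11} = rho(1)
  phi_{kk} = [rho(k) - sum_{j=1..k-1} phi_{k-1,j} rho(k-j)]
            / [1 - sum_{j=1..k-1} phi_{k-1,j} rho(j)],
  phi_{k,j} = phi_{k-1,j} - phi_{kk} phi_{k-1,k-j},  j = 1..k-1.
Step k = 1:
  phi_11 = rho(1) = 0.0417.
Step k = 2:
  phi_22 = [rho(2) - phi_11 rho(1)] / [1 - phi_11 rho(1)] = [-0.4054 - (0.0417)(0.0417)] / [1 - (0.0417)(0.0417)]
         = -0.40713889 / 0.99826111 = -0.407848.
  Update: phi_21 = phi_11 - phi_22 phi_11 = 0.0417 - (-0.407848)(0.0417) = 0.058707.
Step k = 3:
  phi_33 = [rho(3) - phi_21 rho(2) - phi_22 rho(1)] / [1 - phi_21 rho(1) - phi_22 rho(2)]
    numerator   = -0.0666 - (0.058707)(-0.4054) - (-0.407848)(0.0417) = -0.02579281
    denominator = 1 - (0.058707)(0.0417) - (-0.407848)(-0.4054) = 0.83221029
  phi_33 = -0.02579281 / 0.83221029 = -0.031.
Therefore phi_{33} = -0.0310.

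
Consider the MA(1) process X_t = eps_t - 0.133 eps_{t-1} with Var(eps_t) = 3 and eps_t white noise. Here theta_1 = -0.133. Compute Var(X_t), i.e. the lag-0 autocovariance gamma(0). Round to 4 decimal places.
\gamma(0) = 3.0531

For an MA(q) process X_t = eps_t + sum_i theta_i eps_{t-i} with
Var(eps_t) = sigma^2, the variance is
  gamma(0) = sigma^2 * (1 + sum_i theta_i^2).
  sum_i theta_i^2 = (-0.133)^2 = 0.017689.
  gamma(0) = 3 * (1 + 0.017689) = 3 * 1.017689 = 3.053067, which rounds to 3.0531.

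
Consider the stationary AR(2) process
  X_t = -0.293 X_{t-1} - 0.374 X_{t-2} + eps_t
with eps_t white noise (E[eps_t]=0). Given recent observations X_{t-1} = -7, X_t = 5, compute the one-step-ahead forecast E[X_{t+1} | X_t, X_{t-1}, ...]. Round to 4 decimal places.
E[X_{t+1} \mid \mathcal F_t] = 1.1530

For an AR(p) model X_t = c + sum_i phi_i X_{t-i} + eps_t, the
one-step-ahead conditional mean is
  E[X_{t+1} | X_t, ...] = c + sum_i phi_i X_{t+1-i}.
Substitute known values:
  E[X_{t+1} | ...] = (-0.293) * (5) + (-0.374) * (-7)
                   = 1.1530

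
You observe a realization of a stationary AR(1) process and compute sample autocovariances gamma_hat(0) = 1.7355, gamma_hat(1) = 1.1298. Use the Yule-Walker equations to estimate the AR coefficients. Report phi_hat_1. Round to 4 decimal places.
\hat\phi_{1} = 0.6510

The Yule-Walker equations for an AR(p) process read, in matrix form,
  Gamma_p phi = r_p,   with   (Gamma_p)_{ij} = gamma(|i - j|),
                       (r_p)_i = gamma(i),   i,j = 1..p.
Substitute the sample gammas (Toeplitz matrix and right-hand side of size 1):
  Gamma_p = [[1.7355]]
  r_p     = [1.1298]
With p = 1 this is the single equation gamma(0) phi_1 = gamma(1):
  phi_hat_1 = gamma(1) / gamma(0) = 1.1298 / 1.7355 = 0.6510.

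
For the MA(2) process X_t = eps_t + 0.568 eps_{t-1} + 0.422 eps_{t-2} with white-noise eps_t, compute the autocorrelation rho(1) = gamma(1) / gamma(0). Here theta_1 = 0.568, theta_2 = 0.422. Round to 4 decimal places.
\rho(1) = 0.5382

For an MA(q) process with theta_0 = 1, the autocovariance is
  gamma(k) = sigma^2 * sum_{i=0..q-k} theta_i * theta_{i+k},
and rho(k) = gamma(k) / gamma(0). Sigma^2 cancels.
  numerator   = (1)*(0.568) + (0.568)*(0.422) = 0.807696.
  denominator = (1)^2 + (0.568)^2 + (0.422)^2 = 1.500708.
  rho(1) = 0.807696 / 1.500708 = 0.5382.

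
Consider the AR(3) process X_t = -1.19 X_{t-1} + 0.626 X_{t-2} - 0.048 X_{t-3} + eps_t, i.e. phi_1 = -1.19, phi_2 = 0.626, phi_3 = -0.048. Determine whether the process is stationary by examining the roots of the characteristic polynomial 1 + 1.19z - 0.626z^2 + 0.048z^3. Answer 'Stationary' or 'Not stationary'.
\text{Not stationary}

The AR(p) characteristic polynomial is P(z) = 1 + 1.19z - 0.626z^2 + 0.048z^3.
Stationarity requires all roots to lie outside the unit circle, i.e. |z| > 1 for every root.
Degree 3: look for a simple real root z0 first, then factor out (1 - z/z0) and solve the remaining quadratic.
Testing z0 = -0.625: P(-0.625) = 1 + (1.19)(-0.625) + (-0.626)(-0.625)^2 + (0.048)(-0.625)^3
  = 1 + (-0.74375) + (-0.244531) + (-0.011719) = 0.  So z_0 = -0.625 is a root, |z_0| = 0.625.
Divide out the factor (1 + 1.6 z) = (1 - z/z0) (since 1/z0 = -1.6):
  P(z) = (1 + 1.6 z)(1 + (-0.41) z + (0.03) z^2)
  [check: z-coef -0.41 - (-1.6) = 1.19; z^2-coef 0.03 - (-1.6)(-0.41) = -0.626; z^3-coef -(-1.6)(0.03) = 0.048.]
Remaining roots from the quadratic factor 1 + (-0.41) z + (0.03) z^2:
  Set 1 + (-0.41) z + (0.03) z^2 = 0, i.e. a z^2 + b z + c = 0 with a = 0.03, b = -0.41, c = 1.
  Discriminant D = b^2 - 4ac = (-0.41)^2 - 4*(0.03)*1 = 0.1681 - (0.12) = 0.0481.
  D >= 0, so the roots are real: z = (-b +/- sqrt(D)) / (2a) = (0.41 +/- 0.219317) / (0.06).
    z_1 = (0.41 + 0.219317) / (0.06) = 10.4886,   |z_1| = 10.4886.
    z_2 = (0.41 - 0.219317) / (0.06) = 3.178,   |z_2| = 3.178.
Moduli of all roots: 0.6250, 10.4886, 3.1780.
All moduli strictly greater than 1? No.
Verdict: Not stationary.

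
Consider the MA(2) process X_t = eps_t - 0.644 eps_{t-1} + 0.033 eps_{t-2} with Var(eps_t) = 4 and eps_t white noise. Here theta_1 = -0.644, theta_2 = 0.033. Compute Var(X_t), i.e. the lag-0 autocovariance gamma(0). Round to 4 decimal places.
\gamma(0) = 5.6633

For an MA(q) process X_t = eps_t + sum_i theta_i eps_{t-i} with
Var(eps_t) = sigma^2, the variance is
  gamma(0) = sigma^2 * (1 + sum_i theta_i^2).
  sum_i theta_i^2 = (-0.644)^2 + (0.033)^2 = 0.414736 + 0.001089 = 0.415825.
  gamma(0) = 4 * (1 + 0.415825) = 4 * 1.415825 = 5.6633.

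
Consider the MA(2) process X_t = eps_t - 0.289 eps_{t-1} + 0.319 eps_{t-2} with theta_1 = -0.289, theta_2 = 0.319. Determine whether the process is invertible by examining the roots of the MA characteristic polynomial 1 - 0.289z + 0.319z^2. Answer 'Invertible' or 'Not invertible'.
\text{Invertible}

The MA(q) characteristic polynomial is P(z) = 1 - 0.289z + 0.319z^2.
Invertibility requires all roots to lie outside the unit circle, i.e. |z| > 1 for every root.
Set 1 + (-0.289) z + (0.319) z^2 = 0, i.e. a z^2 + b z + c = 0 with a = 0.319, b = -0.289, c = 1.
Discriminant D = b^2 - 4ac = (-0.289)^2 - 4*(0.319)*1 = 0.083521 - (1.276) = -1.192479.
D < 0, so the roots are the complex-conjugate pair z = (-b +/- i sqrt(-D)) / (2a) = 0.453 +/- 1.7116i.
For a conjugate pair |z|^2 = z * conj(z) = (product of roots) = c/a = 1/(0.319) = 3.134796, so |z| = sqrt(3.134796) = 1.7705 for both roots.
Moduli of all roots: 1.7705, 1.7705.
All moduli strictly greater than 1? Yes.
Verdict: Invertible.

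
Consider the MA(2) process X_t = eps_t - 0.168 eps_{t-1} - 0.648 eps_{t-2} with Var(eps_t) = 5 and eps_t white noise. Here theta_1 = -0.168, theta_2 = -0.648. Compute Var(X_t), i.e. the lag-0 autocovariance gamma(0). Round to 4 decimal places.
\gamma(0) = 7.2406

For an MA(q) process X_t = eps_t + sum_i theta_i eps_{t-i} with
Var(eps_t) = sigma^2, the variance is
  gamma(0) = sigma^2 * (1 + sum_i theta_i^2).
  sum_i theta_i^2 = (-0.168)^2 + (-0.648)^2 = 0.028224 + 0.419904 = 0.448128.
  gamma(0) = 5 * (1 + 0.448128) = 5 * 1.448128 = 7.24064, which rounds to 7.2406.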